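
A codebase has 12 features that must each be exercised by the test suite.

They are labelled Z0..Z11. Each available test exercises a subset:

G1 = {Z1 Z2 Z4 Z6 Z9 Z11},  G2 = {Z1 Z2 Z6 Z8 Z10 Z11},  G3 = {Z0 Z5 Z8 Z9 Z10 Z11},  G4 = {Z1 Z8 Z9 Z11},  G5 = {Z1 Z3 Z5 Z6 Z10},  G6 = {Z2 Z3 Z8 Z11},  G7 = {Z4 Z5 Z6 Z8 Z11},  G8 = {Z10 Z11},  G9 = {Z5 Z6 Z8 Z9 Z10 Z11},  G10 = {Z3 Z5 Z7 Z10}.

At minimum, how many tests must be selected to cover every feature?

G1 and G3 and G10 together: G1 ∪ G3 ∪ G10 = {Z0, Z1, Z2, Z3, Z4, Z5, Z6, Z7, Z8, Z9, Z10, Z11} — every feature is covered.
Only G3 contains Z0, so G3 is forced; the remaining 6 features need at least 2 more tests (each remaining test adds at most 4) — so at least 3 tests are needed, and 3 is optimal.

3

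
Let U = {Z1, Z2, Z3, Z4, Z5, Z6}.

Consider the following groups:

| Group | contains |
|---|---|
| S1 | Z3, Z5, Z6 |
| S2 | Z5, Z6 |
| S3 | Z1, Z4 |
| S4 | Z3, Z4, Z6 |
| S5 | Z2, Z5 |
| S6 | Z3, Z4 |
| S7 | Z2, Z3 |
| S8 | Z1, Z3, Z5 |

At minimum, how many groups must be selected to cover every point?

3

Take {S4, S7, S8}. Their union is {Z1, Z2, Z3, Z4, Z5, Z6}, which is all 6 points.
No 2 of the 8 groups cover everything (all 28 combinations miss at least one point), so 3 is optimal.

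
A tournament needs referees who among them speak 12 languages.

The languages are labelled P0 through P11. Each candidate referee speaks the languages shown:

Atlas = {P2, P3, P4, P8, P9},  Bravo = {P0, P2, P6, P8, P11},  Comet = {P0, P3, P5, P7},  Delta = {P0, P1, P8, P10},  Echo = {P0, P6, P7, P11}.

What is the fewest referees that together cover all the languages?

Atlas and Bravo and Comet and Delta together: Atlas ∪ Bravo ∪ Comet ∪ Delta = {P0, P1, P2, P3, P4, P5, P6, P7, P8, P9, P10, P11} — every language is covered.
No 3 of the 5 referees cover everything (all 10 combinations miss at least one language), so 4 is optimal.

4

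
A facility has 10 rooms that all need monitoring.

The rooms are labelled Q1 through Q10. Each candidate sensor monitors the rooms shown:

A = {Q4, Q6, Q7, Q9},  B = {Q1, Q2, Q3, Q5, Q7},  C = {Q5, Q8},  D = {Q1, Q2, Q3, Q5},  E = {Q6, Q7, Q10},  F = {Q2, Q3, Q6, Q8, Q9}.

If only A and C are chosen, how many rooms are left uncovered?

4

Union of A, C = {Q4, Q5, Q6, Q7, Q8, Q9}.
Not covered: Q1, Q2, Q3, Q10 — 4 rooms.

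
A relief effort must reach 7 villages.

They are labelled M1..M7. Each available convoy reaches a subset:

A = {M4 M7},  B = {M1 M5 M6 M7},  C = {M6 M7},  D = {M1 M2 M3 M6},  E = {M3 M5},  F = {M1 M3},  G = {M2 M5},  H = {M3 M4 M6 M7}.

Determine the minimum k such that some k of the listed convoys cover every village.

3

Take {B, G, H}. Their union is {M1, M2, M3, M4, M5, M6, M7}, which is all 7 villages.
No 2 of the 8 convoys cover everything (all 28 combinations miss at least one village), so 3 is optimal.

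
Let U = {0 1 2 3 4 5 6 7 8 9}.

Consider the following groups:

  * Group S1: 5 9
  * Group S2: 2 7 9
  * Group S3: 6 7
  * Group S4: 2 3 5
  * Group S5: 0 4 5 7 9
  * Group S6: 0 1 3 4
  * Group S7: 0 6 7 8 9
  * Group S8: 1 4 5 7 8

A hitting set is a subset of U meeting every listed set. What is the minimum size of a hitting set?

3

H = {1, 5, 7} meets every group (each contains at least one member of H), and |H| = 3.
The groups S1, S3, S6 are pairwise disjoint, so any hitting set needs a separate point for each — at least 3. Hence 3 is optimal.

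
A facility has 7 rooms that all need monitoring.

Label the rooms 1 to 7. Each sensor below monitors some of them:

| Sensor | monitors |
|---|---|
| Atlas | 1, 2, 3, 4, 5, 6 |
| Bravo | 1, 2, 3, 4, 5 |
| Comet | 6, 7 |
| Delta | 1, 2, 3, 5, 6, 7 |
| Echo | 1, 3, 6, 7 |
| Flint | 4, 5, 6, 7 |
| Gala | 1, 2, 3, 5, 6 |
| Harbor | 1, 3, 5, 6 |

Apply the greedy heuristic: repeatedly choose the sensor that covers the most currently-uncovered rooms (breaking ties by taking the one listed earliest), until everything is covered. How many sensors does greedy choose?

2

Greedy: pick Atlas (covers 6 new) → pick Comet (covers 1 new). Total picks: 2.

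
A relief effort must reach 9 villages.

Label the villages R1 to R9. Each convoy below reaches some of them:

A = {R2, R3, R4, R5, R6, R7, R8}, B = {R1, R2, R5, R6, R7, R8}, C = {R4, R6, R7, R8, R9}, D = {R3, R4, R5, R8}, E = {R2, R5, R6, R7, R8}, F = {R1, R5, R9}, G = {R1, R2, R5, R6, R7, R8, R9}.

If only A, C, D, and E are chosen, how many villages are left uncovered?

1

Union of A, C, D, E = {R2, R3, R4, R5, R6, R7, R8, R9}.
Not covered: R1 — 1 village.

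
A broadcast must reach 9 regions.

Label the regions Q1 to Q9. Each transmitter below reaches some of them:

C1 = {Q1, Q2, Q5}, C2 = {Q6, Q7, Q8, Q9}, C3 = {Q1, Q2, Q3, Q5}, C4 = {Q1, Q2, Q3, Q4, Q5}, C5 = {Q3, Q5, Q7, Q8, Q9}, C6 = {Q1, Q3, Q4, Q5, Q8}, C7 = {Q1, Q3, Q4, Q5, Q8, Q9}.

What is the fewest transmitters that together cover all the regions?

2

C2 and C4 together: C2 ∪ C4 = {Q1, Q2, Q3, Q4, Q5, Q6, Q7, Q8, Q9} — every region is covered.
No single transmitter has all 9 regions (the largest, C7, has 6), so 2 is optimal.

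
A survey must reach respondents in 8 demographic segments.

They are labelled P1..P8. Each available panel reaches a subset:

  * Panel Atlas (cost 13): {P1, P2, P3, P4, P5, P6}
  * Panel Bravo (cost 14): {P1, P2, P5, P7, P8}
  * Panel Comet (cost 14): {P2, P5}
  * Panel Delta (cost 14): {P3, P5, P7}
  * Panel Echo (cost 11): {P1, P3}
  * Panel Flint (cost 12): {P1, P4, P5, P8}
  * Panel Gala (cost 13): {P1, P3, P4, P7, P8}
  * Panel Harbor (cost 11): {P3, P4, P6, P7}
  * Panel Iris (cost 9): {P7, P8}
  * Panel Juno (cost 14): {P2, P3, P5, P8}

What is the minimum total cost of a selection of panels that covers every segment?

Atlas, Iris together cover every segment (Atlas ∪ Iris = {P1, P2, P3, P4, P5, P6, P7, P8}); total cost 13 + 9 = 22.
No covering selection has total cost below 22.

22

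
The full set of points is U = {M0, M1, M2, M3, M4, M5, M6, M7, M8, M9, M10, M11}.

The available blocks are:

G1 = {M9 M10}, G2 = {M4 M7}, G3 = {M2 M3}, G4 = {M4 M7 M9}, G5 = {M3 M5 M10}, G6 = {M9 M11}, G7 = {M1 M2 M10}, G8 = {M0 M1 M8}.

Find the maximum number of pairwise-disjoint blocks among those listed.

G2, G3, G6, G8 are pairwise disjoint (G2={M4,M7}; G3={M2,M3}; G6={M9,M11}; G8={M0,M1,M8}).
Every remaining block overlaps one of these, and no 5 of the listed blocks are pairwise disjoint, so 4 is the maximum.

4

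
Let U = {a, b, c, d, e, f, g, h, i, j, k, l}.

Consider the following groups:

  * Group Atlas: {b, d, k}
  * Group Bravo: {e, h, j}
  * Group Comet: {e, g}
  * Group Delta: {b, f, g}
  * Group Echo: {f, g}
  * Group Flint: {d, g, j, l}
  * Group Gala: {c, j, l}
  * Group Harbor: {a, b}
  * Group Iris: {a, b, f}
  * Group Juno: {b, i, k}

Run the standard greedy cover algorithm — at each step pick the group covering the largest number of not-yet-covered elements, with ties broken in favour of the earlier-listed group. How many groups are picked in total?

5

Greedy: pick Flint (covers 4 new) → pick Iris (covers 3 new) → pick Bravo (covers 2 new) → pick Juno (covers 2 new) → pick Gala (covers 1 new). Total picks: 5.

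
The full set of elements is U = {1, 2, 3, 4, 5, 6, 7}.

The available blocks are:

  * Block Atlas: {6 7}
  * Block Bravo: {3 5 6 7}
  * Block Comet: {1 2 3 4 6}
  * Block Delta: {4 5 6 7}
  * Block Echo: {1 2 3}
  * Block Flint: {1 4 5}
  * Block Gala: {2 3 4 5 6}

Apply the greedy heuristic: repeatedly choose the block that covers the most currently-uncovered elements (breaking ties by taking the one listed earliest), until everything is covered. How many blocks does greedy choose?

2

Greedy: pick Comet (covers 5 new) → pick Bravo (covers 2 new). Total picks: 2.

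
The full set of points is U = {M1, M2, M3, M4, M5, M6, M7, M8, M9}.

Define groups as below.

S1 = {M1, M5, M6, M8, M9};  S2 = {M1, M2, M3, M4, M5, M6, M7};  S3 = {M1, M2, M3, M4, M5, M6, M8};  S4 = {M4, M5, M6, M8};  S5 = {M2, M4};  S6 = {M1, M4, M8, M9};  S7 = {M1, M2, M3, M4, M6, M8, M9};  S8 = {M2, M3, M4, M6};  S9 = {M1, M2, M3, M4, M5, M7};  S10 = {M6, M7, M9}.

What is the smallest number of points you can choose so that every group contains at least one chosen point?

2

Take H = {M4, M9}. Each listed group contains at least one of these, so H is a hitting set of size 2.
The groups S1, S5 are pairwise disjoint, so any hitting set needs a separate point for each — at least 2. Hence 2 is optimal.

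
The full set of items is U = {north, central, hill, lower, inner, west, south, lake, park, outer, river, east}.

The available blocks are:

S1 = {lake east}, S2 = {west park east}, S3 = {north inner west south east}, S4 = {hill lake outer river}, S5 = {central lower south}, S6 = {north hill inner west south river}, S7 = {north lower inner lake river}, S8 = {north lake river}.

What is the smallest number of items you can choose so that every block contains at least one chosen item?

3

H = {west, south, lake} meets every block (each contains at least one member of H), and |H| = 3.
The blocks S2, S5, S8 are pairwise disjoint, so any hitting set needs a separate item for each — at least 3. Hence 3 is optimal.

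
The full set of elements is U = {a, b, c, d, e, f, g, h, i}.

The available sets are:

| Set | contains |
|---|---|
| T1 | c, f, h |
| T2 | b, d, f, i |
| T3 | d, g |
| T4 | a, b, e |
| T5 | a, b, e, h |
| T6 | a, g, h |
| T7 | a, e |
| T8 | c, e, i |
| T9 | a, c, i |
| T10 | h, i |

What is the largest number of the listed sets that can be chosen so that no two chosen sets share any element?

3

T3, T4, T10 are pairwise disjoint (T3={d,g}; T4={a,b,e}; T10={h,i}).
Every remaining set overlaps one of these, and no 4 of the listed sets are pairwise disjoint, so 3 is the maximum.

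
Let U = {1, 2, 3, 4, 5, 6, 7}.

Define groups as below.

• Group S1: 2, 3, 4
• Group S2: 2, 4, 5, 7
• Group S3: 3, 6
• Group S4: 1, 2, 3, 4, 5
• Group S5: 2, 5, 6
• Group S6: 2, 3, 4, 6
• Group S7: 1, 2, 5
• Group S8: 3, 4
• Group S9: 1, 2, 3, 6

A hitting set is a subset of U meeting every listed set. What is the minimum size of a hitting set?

Take H = {2, 3}. Each listed group contains at least one of these, so H is a hitting set of size 2.
The groups S3, S7 are pairwise disjoint, so any hitting set needs a separate point for each — at least 2. Hence 2 is optimal.

2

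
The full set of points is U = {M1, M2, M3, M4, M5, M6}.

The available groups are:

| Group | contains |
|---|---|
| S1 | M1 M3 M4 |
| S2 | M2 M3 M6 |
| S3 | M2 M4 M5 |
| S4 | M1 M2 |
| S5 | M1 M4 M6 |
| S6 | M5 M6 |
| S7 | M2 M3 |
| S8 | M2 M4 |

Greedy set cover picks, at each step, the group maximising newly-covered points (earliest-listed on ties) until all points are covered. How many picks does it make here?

Greedy: pick S1 (covers 3 new) → pick S2 (covers 2 new) → pick S3 (covers 1 new). Total picks: 3.

3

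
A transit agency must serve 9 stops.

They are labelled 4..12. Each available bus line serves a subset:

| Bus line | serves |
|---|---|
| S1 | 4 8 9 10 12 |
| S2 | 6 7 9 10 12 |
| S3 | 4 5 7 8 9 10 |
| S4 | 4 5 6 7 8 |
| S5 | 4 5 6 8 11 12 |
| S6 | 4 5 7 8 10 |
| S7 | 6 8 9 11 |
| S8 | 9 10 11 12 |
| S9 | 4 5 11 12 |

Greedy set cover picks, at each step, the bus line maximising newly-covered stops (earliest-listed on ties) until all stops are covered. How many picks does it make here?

2

Greedy: pick S3 (covers 6 new) → pick S5 (covers 3 new). Total picks: 2.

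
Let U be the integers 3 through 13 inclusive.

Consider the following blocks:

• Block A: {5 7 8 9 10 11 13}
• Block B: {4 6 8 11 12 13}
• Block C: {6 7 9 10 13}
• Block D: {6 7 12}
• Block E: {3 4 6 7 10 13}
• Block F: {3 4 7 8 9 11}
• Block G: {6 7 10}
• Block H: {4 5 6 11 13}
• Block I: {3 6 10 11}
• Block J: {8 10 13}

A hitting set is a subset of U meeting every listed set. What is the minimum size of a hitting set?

The 2 items {6, 8} hit every block.
The blocks D, J are pairwise disjoint, so any hitting set needs a separate item for each — at least 2. Hence 2 is optimal.

2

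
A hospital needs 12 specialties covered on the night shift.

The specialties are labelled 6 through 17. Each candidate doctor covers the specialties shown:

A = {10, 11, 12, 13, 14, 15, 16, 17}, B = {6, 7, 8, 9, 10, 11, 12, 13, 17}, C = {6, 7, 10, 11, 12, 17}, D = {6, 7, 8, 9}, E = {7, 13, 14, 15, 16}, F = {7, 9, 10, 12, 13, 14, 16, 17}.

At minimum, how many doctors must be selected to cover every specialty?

A and B together: A ∪ B = {6, 7, 8, 9, 10, 11, 12, 13, 14, 15, 16, 17} — every specialty is covered.
No single doctor has all 12 specialties (the largest, B, has 9), so 2 is optimal.

2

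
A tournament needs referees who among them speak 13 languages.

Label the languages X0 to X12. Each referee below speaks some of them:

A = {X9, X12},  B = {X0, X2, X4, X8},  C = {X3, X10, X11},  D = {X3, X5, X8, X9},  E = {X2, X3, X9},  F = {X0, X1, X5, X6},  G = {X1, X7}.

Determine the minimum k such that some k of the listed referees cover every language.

Take {A, B, C, F, G}. Their union is {X0, X1, X2, X3, X4, X5, X6, X7, X8, X9, X10, X11, X12}, which is all 13 languages.
No 4 of the 7 referees cover everything (all 35 combinations miss at least one language), so 5 is optimal.

5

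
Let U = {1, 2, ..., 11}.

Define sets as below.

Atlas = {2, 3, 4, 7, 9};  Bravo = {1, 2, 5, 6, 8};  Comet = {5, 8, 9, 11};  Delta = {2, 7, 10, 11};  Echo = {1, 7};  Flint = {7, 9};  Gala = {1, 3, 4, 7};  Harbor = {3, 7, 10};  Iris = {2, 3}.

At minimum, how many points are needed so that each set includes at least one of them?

3

Take H = {2, 7, 9}. Each listed set contains at least one of these, so H is a hitting set of size 3.
The sets Comet, Echo, Iris are pairwise disjoint, so any hitting set needs a separate point for each — at least 3. Hence 3 is optimal.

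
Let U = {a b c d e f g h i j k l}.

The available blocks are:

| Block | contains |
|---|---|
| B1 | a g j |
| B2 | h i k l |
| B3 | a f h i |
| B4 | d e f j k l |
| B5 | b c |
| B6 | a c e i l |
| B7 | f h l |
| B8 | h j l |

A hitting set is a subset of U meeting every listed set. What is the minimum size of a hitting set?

T = {c, h, j} meets every block (each contains at least one member of T), and |T| = 3.
The blocks B1, B5, B7 are pairwise disjoint, so any hitting set needs a separate item for each — at least 3. Hence 3 is optimal.

3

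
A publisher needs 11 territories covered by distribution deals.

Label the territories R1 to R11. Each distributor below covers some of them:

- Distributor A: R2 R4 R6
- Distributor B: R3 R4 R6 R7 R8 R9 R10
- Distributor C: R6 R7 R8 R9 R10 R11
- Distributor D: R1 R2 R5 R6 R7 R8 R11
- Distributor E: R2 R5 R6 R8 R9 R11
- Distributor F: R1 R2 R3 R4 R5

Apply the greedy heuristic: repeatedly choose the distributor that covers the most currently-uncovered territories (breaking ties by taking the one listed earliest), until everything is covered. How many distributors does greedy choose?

2

Greedy: pick B (covers 7 new) → pick D (covers 4 new). Total picks: 2.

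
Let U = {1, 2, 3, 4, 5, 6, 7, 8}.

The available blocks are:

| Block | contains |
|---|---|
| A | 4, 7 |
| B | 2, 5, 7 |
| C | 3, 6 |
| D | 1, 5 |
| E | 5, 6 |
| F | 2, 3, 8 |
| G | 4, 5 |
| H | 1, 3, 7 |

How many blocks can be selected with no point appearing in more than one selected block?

A, D, F are pairwise disjoint (A={4,7}; D={1,5}; F={2,3,8}).
Every remaining block overlaps one of these, and no 4 of the listed blocks are pairwise disjoint, so 3 is the maximum.

3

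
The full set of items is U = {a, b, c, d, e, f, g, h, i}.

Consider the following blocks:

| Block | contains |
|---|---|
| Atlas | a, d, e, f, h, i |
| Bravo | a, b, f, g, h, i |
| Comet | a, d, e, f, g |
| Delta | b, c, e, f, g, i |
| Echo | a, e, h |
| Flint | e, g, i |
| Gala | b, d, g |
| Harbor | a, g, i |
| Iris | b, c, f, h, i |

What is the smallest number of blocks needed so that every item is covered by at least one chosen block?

2

Take {Comet, Iris}. Their union is {a, b, c, d, e, f, g, h, i}, which is all 9 items.
No single block has all 9 items (the largest, Atlas, has 6), so 2 is optimal.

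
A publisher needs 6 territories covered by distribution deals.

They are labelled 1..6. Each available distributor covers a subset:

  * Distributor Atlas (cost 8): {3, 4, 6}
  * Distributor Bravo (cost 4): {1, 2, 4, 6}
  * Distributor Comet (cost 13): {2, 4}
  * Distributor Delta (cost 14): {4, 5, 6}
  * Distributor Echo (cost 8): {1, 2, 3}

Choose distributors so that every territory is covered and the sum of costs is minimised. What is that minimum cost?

22

Delta, Echo together cover every territory (Delta ∪ Echo = {1, 2, 3, 4, 5, 6}); total cost 14 + 8 = 22.
The greedy pick Bravo, Atlas, Delta costs 26; no covering selection beats 22.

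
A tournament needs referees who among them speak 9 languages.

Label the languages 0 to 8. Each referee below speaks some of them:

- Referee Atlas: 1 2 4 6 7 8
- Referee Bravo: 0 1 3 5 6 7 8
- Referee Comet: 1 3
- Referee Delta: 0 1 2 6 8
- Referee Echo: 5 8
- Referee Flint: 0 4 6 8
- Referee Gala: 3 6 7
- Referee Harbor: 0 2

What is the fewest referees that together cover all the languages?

Take {Atlas, Bravo}. Their union is {0, 1, 2, 3, 4, 5, 6, 7, 8}, which is all 9 languages.
No single referee has all 9 languages (the largest, Bravo, has 7), so 2 is optimal.

2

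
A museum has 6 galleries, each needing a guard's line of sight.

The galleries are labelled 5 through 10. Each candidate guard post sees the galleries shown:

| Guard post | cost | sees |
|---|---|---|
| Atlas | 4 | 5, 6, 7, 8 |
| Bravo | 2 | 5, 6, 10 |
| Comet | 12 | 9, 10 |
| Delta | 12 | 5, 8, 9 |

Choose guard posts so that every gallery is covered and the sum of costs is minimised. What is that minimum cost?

16

Atlas, Comet together cover every gallery (Atlas ∪ Comet = {5, 6, 7, 8, 9, 10}); total cost 4 + 12 = 16.
The greedy pick Bravo, Atlas, Comet costs 18; no covering selection beats 16.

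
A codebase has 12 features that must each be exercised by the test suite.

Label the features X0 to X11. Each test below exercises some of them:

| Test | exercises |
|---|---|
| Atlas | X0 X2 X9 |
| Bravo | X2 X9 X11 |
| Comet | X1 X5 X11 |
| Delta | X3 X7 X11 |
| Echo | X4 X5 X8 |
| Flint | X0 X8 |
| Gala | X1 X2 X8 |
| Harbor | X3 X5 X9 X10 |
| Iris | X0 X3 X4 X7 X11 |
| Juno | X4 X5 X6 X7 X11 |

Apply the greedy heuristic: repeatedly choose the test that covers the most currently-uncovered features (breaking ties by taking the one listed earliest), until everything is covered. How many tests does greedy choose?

Greedy: pick Iris (covers 5 new) → pick Gala (covers 3 new) → pick Harbor (covers 3 new) → pick Juno (covers 1 new). Total picks: 4.

4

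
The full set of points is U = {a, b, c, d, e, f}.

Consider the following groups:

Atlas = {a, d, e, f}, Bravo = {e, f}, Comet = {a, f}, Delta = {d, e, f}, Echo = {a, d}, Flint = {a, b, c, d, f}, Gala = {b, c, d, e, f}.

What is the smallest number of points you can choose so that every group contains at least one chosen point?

Take H = {a, f}. Each listed group contains at least one of these, so H is a hitting set of size 2.
The groups Bravo, Echo are pairwise disjoint, so any hitting set needs a separate point for each — at least 2. Hence 2 is optimal.

2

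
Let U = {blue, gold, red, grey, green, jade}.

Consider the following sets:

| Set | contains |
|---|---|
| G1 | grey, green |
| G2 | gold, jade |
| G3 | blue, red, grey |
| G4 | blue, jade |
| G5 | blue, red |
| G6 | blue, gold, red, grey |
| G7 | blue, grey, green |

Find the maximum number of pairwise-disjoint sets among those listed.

3

G1, G2, G5 are pairwise disjoint (G1={grey,green}; G2={gold,jade}; G5={blue,red}).
Every remaining set overlaps one of these, and no 4 of the listed sets are pairwise disjoint, so 3 is the maximum.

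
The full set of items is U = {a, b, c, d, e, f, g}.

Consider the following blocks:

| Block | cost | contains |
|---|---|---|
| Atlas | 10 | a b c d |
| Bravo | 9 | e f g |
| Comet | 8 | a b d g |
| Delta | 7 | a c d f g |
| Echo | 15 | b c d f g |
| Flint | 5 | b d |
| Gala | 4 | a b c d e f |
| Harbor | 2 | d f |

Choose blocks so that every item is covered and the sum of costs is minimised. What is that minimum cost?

11

Delta, Gala together cover every item (Delta ∪ Gala = {a, b, c, d, e, f, g}); total cost 7 + 4 = 11.
No covering selection has total cost below 11.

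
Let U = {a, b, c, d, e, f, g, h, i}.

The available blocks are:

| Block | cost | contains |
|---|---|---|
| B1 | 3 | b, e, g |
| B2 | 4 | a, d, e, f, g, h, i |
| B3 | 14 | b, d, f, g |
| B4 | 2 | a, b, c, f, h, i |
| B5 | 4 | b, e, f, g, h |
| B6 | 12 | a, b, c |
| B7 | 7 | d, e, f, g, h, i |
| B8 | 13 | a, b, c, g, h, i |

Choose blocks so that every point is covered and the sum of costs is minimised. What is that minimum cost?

B2, B4 together cover every point (B2 ∪ B4 = {a, b, c, d, e, f, g, h, i}); total cost 4 + 2 = 6.
No covering selection has total cost below 6.

6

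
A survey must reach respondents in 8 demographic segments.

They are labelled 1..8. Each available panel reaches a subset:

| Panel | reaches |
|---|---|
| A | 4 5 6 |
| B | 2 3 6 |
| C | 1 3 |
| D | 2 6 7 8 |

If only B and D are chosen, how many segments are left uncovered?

Union of B, D = {2, 3, 6, 7, 8}.
Not covered: 1, 4, 5 — 3 segments.

3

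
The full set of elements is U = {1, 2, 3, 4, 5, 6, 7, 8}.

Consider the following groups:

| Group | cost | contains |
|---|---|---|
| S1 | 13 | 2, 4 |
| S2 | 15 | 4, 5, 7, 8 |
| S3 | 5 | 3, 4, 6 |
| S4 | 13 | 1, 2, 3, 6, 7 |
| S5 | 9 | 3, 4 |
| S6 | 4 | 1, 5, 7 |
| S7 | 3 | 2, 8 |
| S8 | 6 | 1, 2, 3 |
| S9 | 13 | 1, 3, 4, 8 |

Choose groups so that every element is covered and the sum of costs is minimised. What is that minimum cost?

12

S3, S6, S7 together cover every element (S3 ∪ S6 ∪ S7 = {1, 2, 3, 4, 5, 6, 7, 8}); total cost 5 + 4 + 3 = 12.
No covering selection has total cost below 12.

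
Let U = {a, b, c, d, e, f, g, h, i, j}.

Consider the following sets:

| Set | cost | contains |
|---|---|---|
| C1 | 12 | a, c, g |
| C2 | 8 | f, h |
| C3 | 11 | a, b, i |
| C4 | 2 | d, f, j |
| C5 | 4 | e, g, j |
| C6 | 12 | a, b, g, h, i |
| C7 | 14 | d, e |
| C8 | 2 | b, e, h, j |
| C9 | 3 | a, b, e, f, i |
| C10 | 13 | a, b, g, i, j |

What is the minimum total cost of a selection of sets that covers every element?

19

C1, C4, C8, C9 together cover every element (C1 ∪ C4 ∪ C8 ∪ C9 = {a, b, c, d, e, f, g, h, i, j}); total cost 12 + 2 + 2 + 3 = 19.
The greedy pick C8, C4, C9, C5, C1 costs 23; no covering selection beats 19.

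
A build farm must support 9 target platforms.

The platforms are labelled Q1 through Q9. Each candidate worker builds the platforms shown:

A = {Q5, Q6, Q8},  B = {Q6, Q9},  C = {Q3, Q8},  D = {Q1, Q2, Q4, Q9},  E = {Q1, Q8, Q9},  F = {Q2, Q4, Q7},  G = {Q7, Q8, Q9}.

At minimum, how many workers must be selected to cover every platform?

A and C and D and G together: A ∪ C ∪ D ∪ G = {Q1, Q2, Q3, Q4, Q5, Q6, Q7, Q8, Q9} — every platform is covered.
No 3 of the 7 workers cover everything (all 35 combinations miss at least one platform), so 4 is optimal.

4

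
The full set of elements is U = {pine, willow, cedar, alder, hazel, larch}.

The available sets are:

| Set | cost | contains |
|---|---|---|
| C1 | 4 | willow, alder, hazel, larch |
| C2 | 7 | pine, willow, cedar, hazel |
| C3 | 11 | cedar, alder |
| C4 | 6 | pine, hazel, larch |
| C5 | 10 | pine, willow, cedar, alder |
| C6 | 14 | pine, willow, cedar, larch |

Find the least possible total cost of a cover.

C1, C2 together cover every element (C1 ∪ C2 = {pine, willow, cedar, alder, hazel, larch}); total cost 4 + 7 = 11.
No covering selection has total cost below 11.

11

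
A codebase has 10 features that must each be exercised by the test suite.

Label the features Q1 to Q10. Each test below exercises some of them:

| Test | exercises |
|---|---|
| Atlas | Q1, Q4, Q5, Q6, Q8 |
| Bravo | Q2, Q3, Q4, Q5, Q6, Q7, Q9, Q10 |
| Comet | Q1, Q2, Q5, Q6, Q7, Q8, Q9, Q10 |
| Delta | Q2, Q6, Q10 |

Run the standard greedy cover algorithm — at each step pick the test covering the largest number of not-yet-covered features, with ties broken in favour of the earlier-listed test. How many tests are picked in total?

Greedy: pick Bravo (covers 8 new) → pick Atlas (covers 2 new). Total picks: 2.

2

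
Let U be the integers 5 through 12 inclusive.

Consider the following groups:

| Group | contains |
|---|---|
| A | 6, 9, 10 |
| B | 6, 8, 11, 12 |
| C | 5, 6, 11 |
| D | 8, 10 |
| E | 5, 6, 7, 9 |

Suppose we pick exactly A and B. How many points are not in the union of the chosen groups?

2

Union of A, B = {6, 8, 9, 10, 11, 12}.
Not covered: 5, 7 — 2 points.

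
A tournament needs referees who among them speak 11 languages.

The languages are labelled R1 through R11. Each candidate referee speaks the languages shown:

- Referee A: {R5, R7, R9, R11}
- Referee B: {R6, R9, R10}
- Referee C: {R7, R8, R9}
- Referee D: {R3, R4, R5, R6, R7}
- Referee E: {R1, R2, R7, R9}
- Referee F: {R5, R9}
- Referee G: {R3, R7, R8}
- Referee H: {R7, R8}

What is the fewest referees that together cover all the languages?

5

Take {A, B, D, E, G}. Their union is {R1, R2, R3, R4, R5, R6, R7, R8, R9, R10, R11}, which is all 11 languages.
No 4 of the 8 referees cover everything (all 70 combinations miss at least one language), so 5 is optimal.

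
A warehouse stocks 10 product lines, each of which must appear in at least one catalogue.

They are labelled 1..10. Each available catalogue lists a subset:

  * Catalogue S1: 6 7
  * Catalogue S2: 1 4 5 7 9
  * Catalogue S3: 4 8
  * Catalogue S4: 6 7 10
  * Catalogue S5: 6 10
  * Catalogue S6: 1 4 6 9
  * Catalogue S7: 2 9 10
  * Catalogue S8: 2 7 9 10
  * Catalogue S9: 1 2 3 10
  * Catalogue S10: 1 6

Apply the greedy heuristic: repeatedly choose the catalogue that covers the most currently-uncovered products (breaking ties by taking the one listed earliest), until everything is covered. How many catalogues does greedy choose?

Greedy: pick S2 (covers 5 new) → pick S9 (covers 3 new) → pick S1 (covers 1 new) → pick S3 (covers 1 new). Total picks: 4.

4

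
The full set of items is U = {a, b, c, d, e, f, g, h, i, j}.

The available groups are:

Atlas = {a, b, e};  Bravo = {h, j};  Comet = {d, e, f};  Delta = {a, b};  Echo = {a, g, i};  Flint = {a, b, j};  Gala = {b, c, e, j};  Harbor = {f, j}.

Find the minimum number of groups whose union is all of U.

4

Take {Bravo, Comet, Echo, Gala}. Their union is {a, b, c, d, e, f, g, h, i, j}, which is all 10 items.
Only Comet contains d, so Comet is forced; the remaining 7 items need at least 3 more groups (each remaining group adds at most 3) — so at least 4 groups are needed, and 4 is optimal.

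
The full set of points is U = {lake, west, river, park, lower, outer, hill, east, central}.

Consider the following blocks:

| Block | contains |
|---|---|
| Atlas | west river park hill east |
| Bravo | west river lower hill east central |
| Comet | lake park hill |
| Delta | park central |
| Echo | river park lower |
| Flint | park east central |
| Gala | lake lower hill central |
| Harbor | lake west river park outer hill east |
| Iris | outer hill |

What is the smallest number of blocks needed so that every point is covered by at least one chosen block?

2

Gala and Harbor together: Gala ∪ Harbor = {lake, west, river, park, lower, outer, hill, east, central} — every point is covered.
No single block has all 9 points (the largest, Harbor, has 7), so 2 is optimal.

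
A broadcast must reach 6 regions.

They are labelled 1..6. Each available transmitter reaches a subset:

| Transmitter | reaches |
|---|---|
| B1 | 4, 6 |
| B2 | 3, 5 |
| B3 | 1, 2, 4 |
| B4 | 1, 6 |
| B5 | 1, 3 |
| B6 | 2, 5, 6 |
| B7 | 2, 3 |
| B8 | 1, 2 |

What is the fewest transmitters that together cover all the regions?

3

B1 and B2 and B8 together: B1 ∪ B2 ∪ B8 = {1, 2, 3, 4, 5, 6} — every region is covered.
No 2 of the 8 transmitters cover everything (all 28 combinations miss at least one region), so 3 is optimal.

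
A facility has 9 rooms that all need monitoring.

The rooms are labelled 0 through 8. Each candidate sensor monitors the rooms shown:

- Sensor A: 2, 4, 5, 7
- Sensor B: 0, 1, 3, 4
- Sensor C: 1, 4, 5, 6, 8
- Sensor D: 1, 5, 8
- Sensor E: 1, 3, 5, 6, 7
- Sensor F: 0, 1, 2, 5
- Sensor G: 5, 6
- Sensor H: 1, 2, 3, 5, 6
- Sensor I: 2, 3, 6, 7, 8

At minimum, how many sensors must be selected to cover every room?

C and E and F together: C ∪ E ∪ F = {0, 1, 2, 3, 4, 5, 6, 7, 8} — every room is covered.
No 2 of the 9 sensors cover everything (all 36 combinations miss at least one room), so 3 is optimal.

3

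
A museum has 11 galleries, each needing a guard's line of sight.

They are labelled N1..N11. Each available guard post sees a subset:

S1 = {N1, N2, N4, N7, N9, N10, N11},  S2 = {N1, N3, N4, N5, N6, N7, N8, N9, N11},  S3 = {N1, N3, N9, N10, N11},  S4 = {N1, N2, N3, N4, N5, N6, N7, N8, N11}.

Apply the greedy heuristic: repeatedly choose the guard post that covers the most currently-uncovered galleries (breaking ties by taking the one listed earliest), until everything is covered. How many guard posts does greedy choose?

2

Greedy: pick S2 (covers 9 new) → pick S1 (covers 2 new). Total picks: 2.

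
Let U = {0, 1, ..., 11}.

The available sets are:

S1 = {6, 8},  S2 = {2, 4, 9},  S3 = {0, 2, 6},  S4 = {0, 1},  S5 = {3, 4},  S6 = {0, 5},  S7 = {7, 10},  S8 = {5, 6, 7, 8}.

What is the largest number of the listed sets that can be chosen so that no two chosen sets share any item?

S1, S4, S5, S7 are pairwise disjoint (S1={6,8}; S4={0,1}; S5={3,4}; S7={7,10}).
Every remaining set overlaps one of these, and no 5 of the listed sets are pairwise disjoint, so 4 is the maximum.

4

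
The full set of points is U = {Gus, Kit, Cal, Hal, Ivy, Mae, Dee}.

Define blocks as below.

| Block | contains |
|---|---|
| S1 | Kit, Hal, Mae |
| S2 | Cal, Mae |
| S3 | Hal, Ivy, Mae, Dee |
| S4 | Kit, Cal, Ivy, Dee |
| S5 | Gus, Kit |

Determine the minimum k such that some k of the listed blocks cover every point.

Take {S2, S3, S5}. Their union is {Gus, Kit, Cal, Hal, Ivy, Mae, Dee}, which is all 7 points.
Only S5 contains Gus, so S5 is forced; the remaining 5 points need at least 2 more blocks (each remaining block adds at most 4) — so at least 3 blocks are needed, and 3 is optimal.

3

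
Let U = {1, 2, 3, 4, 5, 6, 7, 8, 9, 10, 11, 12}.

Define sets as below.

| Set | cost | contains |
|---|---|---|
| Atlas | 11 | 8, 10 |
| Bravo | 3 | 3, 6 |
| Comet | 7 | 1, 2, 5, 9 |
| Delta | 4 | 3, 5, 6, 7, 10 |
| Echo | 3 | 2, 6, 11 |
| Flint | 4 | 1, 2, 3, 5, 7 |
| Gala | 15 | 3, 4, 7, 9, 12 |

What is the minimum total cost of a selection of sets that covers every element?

33

Atlas, Echo, Flint, Gala together cover every element (Atlas ∪ Echo ∪ Flint ∪ Gala = {1, 2, 3, 4, 5, 6, 7, 8, 9, 10, 11, 12}); total cost 11 + 3 + 4 + 15 = 33.
The greedy pick Delta, Echo, Comet, Gala, Atlas costs 40; no covering selection beats 33.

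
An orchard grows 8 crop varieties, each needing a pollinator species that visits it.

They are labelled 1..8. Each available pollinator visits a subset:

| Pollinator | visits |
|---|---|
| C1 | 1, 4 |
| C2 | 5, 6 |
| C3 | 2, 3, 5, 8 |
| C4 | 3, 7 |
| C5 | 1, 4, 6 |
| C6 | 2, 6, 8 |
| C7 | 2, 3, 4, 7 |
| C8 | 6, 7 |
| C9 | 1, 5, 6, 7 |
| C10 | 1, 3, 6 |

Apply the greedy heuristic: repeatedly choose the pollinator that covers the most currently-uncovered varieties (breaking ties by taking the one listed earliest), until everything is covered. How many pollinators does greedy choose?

Greedy: pick C3 (covers 4 new) → pick C5 (covers 3 new) → pick C4 (covers 1 new). Total picks: 3.

3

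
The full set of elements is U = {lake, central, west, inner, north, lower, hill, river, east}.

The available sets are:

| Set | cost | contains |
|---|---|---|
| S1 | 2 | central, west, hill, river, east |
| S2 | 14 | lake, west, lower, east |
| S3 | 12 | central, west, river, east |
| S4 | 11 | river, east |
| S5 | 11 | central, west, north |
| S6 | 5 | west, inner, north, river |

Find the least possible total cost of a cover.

21

S1, S2, S6 together cover every element (S1 ∪ S2 ∪ S6 = {lake, central, west, inner, north, lower, hill, river, east}); total cost 2 + 14 + 5 = 21.
No covering selection has total cost below 21.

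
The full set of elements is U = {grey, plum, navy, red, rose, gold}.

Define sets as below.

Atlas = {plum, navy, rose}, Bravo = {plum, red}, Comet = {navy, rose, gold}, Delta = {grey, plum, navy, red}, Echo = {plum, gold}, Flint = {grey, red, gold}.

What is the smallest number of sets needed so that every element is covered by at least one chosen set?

Take {Atlas, Flint}. Their union is {grey, plum, navy, red, rose, gold}, which is all 6 elements.
No single set has all 6 elements (the largest, Delta, has 4), so 2 is optimal.

2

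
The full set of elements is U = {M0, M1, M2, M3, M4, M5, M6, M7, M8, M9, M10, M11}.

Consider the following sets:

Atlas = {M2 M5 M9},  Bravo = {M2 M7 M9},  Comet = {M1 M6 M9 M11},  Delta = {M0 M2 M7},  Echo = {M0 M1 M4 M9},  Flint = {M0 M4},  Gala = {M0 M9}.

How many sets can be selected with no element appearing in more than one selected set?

2

Comet, Flint are pairwise disjoint (Comet={M1,M6,M9,M11}; Flint={M0,M4}).
Every remaining set overlaps one of these, and no 3 of the listed sets are pairwise disjoint, so 2 is the maximum.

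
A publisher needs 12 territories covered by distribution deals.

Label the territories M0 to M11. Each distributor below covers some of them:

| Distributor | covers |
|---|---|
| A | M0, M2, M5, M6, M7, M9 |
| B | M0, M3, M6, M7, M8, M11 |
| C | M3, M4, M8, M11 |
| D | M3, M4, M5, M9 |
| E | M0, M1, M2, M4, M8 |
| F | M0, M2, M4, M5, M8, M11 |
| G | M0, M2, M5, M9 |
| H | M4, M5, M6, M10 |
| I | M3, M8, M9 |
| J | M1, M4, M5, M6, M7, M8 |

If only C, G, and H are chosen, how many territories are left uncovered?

2

Union of C, G, H = {M0, M2, M3, M4, M5, M6, M8, M9, M10, M11}.
Not covered: M1, M7 — 2 territories.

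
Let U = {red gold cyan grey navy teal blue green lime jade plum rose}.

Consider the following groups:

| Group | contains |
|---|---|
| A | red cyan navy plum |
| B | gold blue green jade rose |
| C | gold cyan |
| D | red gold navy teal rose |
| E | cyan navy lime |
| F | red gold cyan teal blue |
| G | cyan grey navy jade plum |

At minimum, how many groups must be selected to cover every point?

B, E, F, and G cover everything between them: the union {red, gold, cyan, grey, navy, teal, blue, green, lime, jade, plum, rose} is all of U.
No 3 of the 7 groups cover everything (all 35 combinations miss at least one point), so 4 is optimal.

4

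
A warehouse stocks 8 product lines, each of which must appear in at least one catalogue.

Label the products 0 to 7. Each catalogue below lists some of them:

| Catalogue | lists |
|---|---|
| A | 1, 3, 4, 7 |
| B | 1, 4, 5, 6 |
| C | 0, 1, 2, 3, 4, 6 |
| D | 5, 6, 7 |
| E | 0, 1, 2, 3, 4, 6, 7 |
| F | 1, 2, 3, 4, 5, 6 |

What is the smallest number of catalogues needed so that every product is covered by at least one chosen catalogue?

2

Take {D, E}. Their union is {0, 1, 2, 3, 4, 5, 6, 7}, which is all 8 products.
No single catalogue has all 8 products (the largest, E, has 7), so 2 is optimal.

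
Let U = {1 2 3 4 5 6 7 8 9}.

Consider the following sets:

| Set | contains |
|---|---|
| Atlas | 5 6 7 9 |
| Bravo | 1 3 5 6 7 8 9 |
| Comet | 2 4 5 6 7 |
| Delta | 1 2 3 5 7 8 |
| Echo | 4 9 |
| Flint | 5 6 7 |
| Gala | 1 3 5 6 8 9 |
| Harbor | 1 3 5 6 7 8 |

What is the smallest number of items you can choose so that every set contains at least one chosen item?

H = {5, 9} meets every set (each contains at least one member of H), and |H| = 2.
The sets Echo, Flint are pairwise disjoint, so any hitting set needs a separate item for each — at least 2. Hence 2 is optimal.

2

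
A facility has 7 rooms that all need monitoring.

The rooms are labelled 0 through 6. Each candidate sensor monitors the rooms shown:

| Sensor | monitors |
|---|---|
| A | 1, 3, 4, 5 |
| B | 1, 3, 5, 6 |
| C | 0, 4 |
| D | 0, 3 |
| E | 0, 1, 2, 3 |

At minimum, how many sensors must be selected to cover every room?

3

Take {A, B, E}. Their union is {0, 1, 2, 3, 4, 5, 6}, which is all 7 rooms.
Only E contains 2, so E is forced; the remaining 3 rooms need at least 2 more sensors (each remaining sensor adds at most 2) — so at least 3 sensors are needed, and 3 is optimal.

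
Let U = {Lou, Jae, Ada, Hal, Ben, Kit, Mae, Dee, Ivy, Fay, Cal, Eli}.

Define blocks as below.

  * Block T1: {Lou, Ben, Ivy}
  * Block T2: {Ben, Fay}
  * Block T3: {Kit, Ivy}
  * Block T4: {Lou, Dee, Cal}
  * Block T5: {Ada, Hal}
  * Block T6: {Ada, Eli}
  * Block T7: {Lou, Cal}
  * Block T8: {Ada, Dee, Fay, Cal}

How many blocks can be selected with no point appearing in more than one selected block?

T2, T3, T6, T7 are pairwise disjoint (T2={Ben,Fay}; T3={Kit,Ivy}; T6={Ada,Eli}; T7={Lou,Cal}).
Every remaining block overlaps one of these, and no 5 of the listed blocks are pairwise disjoint, so 4 is the maximum.

4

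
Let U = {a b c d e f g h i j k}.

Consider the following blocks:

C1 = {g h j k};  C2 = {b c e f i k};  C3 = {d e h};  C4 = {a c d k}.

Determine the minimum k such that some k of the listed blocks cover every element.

3

C1, C2, and C4 cover everything between them: the union {a, b, c, d, e, f, g, h, i, j, k} is all of U.
Only C4 contains a, so C4 is forced; the remaining 7 elements need at least 2 more blocks (each remaining block adds at most 4) — so at least 3 blocks are needed, and 3 is optimal.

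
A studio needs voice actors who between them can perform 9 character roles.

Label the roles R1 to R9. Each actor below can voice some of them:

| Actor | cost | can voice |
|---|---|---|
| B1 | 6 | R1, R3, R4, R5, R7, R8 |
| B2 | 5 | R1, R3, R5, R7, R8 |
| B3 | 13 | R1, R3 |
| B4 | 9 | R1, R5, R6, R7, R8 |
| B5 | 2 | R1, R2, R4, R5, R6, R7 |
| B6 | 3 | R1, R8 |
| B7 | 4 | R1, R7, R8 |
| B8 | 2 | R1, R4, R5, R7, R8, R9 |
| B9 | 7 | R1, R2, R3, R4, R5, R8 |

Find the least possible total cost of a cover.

9

B2, B5, B8 together cover every role (B2 ∪ B5 ∪ B8 = {R1, R2, R3, R4, R5, R6, R7, R8, R9}); total cost 5 + 2 + 2 = 9.
No covering selection has total cost below 9.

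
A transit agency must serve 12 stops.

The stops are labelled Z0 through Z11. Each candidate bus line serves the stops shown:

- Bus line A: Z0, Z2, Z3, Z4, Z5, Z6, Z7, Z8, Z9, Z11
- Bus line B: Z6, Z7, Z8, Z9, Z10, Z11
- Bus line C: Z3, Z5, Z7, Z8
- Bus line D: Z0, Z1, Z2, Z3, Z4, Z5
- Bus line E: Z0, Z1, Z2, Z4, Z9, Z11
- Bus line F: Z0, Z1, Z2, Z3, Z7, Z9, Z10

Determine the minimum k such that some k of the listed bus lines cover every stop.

Take {A, F}. Their union is {Z0, Z1, Z2, Z3, Z4, Z5, Z6, Z7, Z8, Z9, Z10, Z11}, which is all 12 stops.
No single bus line has all 12 stops (the largest, A, has 10), so 2 is optimal.

2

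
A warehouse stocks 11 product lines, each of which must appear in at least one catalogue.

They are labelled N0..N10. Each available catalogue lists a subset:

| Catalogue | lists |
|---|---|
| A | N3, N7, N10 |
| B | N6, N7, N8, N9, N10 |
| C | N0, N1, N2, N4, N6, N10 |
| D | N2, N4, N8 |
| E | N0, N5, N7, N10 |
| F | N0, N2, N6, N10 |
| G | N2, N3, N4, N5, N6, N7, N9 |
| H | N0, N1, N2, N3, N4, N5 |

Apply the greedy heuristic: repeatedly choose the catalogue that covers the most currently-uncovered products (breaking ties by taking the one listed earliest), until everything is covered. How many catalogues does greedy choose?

Greedy: pick G (covers 7 new) → pick C (covers 3 new) → pick B (covers 1 new). Total picks: 3.
(The true minimum cover uses only 2 catalogues, so greedy is not optimal here.)

3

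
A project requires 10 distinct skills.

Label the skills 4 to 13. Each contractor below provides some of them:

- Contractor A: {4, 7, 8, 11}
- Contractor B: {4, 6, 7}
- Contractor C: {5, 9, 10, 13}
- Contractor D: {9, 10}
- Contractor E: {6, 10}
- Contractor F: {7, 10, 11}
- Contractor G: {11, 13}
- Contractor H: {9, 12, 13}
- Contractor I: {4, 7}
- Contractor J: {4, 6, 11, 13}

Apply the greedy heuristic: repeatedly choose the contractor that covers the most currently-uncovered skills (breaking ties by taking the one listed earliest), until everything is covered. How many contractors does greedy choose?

Greedy: pick A (covers 4 new) → pick C (covers 4 new) → pick B (covers 1 new) → pick H (covers 1 new). Total picks: 4.

4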